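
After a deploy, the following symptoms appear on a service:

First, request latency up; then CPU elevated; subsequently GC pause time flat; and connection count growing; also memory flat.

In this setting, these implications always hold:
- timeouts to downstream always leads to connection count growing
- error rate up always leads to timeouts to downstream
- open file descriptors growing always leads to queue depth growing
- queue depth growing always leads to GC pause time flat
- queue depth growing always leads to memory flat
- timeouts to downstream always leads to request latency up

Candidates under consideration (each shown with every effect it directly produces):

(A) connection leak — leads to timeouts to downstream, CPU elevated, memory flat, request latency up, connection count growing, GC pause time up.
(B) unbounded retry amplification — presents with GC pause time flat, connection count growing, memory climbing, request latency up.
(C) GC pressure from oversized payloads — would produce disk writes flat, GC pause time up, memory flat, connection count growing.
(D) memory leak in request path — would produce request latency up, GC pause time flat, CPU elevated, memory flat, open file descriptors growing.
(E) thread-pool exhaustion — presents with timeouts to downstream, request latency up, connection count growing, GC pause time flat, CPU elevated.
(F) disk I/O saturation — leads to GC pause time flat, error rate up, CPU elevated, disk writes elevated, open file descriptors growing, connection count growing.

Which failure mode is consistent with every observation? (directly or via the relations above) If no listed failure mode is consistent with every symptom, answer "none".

F

Checking each candidate against the observations:
(A) connection leak — request latency up match; CPU elevated match; GC pause time flat miss; connection count growing match; memory flat match
(B) unbounded retry amplification — request latency up match; CPU elevated miss; GC pause time flat match; connection count growing match; memory flat miss
(C) GC pressure from oversized payloads — request latency up miss; CPU elevated miss; GC pause time flat miss; connection count growing match; memory flat match
(D) memory leak in request path — request latency up match; CPU elevated match; GC pause time flat match; connection count growing miss; memory flat match
(E) thread-pool exhaustion — request latency up match; CPU elevated match; GC pause time flat match; connection count growing match; memory flat miss
(F) disk I/O saturation — accounts for every observation (request latency up through error rate up → timeouts to downstream → request latency up)
(F) is the only candidate with no mismatches.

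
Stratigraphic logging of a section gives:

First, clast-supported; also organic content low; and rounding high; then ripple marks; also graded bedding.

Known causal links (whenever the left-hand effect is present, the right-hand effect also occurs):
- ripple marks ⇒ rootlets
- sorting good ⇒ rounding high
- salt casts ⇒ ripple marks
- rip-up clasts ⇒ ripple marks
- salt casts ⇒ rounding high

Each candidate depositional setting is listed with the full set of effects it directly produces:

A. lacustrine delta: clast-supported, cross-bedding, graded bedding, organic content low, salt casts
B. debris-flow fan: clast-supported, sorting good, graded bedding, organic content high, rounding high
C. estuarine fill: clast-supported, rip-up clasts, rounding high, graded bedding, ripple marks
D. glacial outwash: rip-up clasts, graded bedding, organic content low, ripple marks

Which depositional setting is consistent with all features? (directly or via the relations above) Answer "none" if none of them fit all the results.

A

Testing each hypothesis:
(A) lacustrine delta — clast-supported match; organic content low match; rounding high match (by salt casts → rounding high); ripple marks match (by salt casts → ripple marks); graded bedding match
(B) debris-flow fan — clast-supported match; organic content low miss; rounding high match; ripple marks miss; graded bedding match
(C) estuarine fill — clast-supported match; organic content low miss; rounding high match; ripple marks match; graded bedding match
(D) glacial outwash — clast-supported miss; organic content low match; rounding high miss; ripple marks match; graded bedding match
Only (A) is consistent with every observation.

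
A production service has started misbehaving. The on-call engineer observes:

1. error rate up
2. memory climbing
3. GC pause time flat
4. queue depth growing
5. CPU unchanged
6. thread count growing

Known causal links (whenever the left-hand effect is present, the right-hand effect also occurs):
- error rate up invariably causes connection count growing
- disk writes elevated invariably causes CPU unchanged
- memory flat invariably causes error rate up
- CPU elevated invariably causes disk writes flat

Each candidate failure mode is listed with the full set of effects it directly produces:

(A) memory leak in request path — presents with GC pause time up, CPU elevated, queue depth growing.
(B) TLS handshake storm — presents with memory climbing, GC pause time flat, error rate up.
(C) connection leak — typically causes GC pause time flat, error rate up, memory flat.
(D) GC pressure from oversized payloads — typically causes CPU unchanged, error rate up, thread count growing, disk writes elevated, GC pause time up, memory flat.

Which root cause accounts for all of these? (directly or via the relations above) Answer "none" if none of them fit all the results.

none

Testing each hypothesis:
(A) memory leak in request path — fails on error rate up, memory climbing, GC pause time flat, CPU unchanged, thread count growing (predicts GC pause time up, not GC pause time flat; predicts CPU elevated, not CPU unchanged)
(B) TLS handshake storm — does not account for queue depth growing, CPU unchanged, thread count growing
(C) connection leak — fails on memory climbing, queue depth growing, CPU unchanged, thread count growing (predicts memory flat, not memory climbing)
(D) GC pressure from oversized payloads — error rate up +; memory climbing -; GC pause time flat -; queue depth growing -; CPU unchanged +; thread count growing +
None of the listed candidates fits everything.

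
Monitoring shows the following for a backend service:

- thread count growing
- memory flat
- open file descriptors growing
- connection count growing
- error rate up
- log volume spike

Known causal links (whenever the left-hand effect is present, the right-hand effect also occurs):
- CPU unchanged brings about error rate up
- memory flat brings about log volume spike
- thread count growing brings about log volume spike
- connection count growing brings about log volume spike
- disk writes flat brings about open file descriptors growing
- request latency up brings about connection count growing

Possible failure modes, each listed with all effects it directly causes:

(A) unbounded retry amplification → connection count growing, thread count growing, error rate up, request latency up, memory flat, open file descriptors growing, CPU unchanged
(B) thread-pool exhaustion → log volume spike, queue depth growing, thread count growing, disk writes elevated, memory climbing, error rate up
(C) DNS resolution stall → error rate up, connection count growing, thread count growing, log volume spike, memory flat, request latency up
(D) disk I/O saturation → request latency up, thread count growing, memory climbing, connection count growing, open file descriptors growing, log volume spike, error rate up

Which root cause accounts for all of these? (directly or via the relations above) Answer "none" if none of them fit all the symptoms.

Checking each candidate against the observations:
(A) unbounded retry amplification — thread count growing +; memory flat +; open file descriptors growing +; connection count growing +; error rate up +; log volume spike + (by connection count growing → log volume spike)
(B) thread-pool exhaustion — fails on memory flat, open file descriptors growing, connection count growing (predicts memory climbing, not memory flat)
(C) DNS resolution stall — does not account for open file descriptors growing
(D) disk I/O saturation — fails on memory flat (predicts memory climbing, not memory flat)
(A) alone accounts for all the evidence.

A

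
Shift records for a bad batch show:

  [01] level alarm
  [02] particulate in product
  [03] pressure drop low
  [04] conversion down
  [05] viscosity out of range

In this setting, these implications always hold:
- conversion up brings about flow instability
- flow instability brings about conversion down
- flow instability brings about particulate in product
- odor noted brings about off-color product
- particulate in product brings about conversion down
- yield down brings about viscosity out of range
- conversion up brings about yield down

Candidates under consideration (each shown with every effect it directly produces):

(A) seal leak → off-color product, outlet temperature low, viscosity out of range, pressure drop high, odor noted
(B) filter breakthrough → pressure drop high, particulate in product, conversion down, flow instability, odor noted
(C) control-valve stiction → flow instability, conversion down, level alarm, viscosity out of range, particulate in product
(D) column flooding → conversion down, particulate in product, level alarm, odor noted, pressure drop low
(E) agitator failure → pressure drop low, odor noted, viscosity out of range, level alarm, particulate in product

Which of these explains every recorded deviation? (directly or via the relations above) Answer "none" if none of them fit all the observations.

E

Checking each candidate against the observations:
(A) seal leak — level alarm miss; particulate in product miss; pressure drop low miss; conversion down miss; viscosity out of range match
(B) filter breakthrough — fails on level alarm, pressure drop low, viscosity out of range (predicts pressure drop high, not pressure drop low)
(C) control-valve stiction — level alarm match; particulate in product match; pressure drop low miss; conversion down match; viscosity out of range match
(D) column flooding — does not account for viscosity out of range
(E) agitator failure — level alarm match; particulate in product match; pressure drop low match; conversion down match (via particulate in product → conversion down); viscosity out of range match
(E) is the only candidate with no mismatches.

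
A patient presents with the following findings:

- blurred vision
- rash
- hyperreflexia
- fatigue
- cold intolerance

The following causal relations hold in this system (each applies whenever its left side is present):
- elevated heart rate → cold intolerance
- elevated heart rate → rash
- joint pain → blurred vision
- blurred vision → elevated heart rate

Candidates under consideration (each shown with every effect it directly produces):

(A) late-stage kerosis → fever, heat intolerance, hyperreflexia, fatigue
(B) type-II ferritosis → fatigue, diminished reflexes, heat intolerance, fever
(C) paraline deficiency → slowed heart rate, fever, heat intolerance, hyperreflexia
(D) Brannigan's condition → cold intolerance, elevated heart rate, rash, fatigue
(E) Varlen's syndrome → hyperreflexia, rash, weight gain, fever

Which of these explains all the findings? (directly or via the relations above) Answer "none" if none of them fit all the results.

none

For each candidate, compare predicted effects to what was observed:
(A) late-stage kerosis — blurred vision NO; rash NO; hyperreflexia yes; fatigue yes; cold intolerance NO
(B) type-II ferritosis — blurred vision NO; rash NO; hyperreflexia NO; fatigue yes; cold intolerance NO
(C) paraline deficiency — fails on blurred vision, rash, fatigue, cold intolerance (predicts heat intolerance, not cold intolerance)
(D) Brannigan's condition — does not account for blurred vision, hyperreflexia
(E) Varlen's syndrome — blurred vision NO; rash yes; hyperreflexia yes; fatigue NO; cold intolerance NO
No candidate is consistent with all observations.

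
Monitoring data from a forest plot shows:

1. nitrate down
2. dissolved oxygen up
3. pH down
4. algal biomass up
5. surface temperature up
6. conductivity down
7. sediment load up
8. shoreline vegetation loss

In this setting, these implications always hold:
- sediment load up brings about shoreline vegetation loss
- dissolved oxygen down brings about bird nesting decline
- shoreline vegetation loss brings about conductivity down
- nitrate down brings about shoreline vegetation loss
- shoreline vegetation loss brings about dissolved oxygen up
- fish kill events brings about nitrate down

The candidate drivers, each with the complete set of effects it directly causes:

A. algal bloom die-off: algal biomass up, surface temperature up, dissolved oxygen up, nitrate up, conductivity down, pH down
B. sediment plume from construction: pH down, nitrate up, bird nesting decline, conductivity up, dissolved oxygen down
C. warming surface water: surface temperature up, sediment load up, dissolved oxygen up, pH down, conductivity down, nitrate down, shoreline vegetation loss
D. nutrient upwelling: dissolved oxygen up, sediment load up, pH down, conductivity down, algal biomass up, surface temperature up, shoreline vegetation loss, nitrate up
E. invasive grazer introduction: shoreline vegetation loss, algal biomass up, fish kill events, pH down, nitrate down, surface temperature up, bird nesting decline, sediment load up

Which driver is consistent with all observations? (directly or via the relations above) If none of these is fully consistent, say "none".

Testing each hypothesis:
(A) algal bloom die-off — fails on nitrate down, sediment load up, shoreline vegetation loss (predicts nitrate up, not nitrate down)
(B) sediment plume from construction — fails on nitrate down, dissolved oxygen up, algal biomass up, surface temperature up, conductivity down, sediment load up, shoreline vegetation loss (predicts nitrate up, not nitrate down; predicts dissolved oxygen down, not dissolved oxygen up; predicts conductivity up, not conductivity down)
(C) warming surface water — does not account for algal biomass up
(D) nutrient upwelling — nitrate down NO; dissolved oxygen up yes; pH down yes; algal biomass up yes; surface temperature up yes; conductivity down yes; sediment load up yes; shoreline vegetation loss yes
(E) invasive grazer introduction — accounts for every observation (dissolved oxygen up via shoreline vegetation loss → dissolved oxygen up)
(E) is the only candidate with no mismatches.

E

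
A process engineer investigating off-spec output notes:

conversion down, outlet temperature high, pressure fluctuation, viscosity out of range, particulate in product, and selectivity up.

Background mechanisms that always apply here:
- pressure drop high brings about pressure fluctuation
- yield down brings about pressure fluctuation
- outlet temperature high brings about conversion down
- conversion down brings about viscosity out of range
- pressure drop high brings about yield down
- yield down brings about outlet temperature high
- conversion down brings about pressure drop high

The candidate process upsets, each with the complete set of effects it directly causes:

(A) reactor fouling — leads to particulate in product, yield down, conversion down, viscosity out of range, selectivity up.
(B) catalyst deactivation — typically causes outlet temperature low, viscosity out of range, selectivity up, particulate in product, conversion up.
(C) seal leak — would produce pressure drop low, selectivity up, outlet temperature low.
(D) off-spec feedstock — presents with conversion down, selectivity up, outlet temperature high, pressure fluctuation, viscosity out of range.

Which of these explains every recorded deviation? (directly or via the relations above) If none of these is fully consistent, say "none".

A

Checking each candidate against the observations:
(A) reactor fouling — conversion down +; outlet temperature high + (through yield down → outlet temperature high); pressure fluctuation + (through yield down → pressure fluctuation); viscosity out of range +; particulate in product +; selectivity up +
(B) catalyst deactivation — conversion down -; outlet temperature high -; pressure fluctuation -; viscosity out of range +; particulate in product +; selectivity up +
(C) seal leak — conversion down -; outlet temperature high -; pressure fluctuation -; viscosity out of range -; particulate in product -; selectivity up +
(D) off-spec feedstock — conversion down +; outlet temperature high +; pressure fluctuation +; viscosity out of range +; particulate in product -; selectivity up +
(A) alone accounts for all the evidence.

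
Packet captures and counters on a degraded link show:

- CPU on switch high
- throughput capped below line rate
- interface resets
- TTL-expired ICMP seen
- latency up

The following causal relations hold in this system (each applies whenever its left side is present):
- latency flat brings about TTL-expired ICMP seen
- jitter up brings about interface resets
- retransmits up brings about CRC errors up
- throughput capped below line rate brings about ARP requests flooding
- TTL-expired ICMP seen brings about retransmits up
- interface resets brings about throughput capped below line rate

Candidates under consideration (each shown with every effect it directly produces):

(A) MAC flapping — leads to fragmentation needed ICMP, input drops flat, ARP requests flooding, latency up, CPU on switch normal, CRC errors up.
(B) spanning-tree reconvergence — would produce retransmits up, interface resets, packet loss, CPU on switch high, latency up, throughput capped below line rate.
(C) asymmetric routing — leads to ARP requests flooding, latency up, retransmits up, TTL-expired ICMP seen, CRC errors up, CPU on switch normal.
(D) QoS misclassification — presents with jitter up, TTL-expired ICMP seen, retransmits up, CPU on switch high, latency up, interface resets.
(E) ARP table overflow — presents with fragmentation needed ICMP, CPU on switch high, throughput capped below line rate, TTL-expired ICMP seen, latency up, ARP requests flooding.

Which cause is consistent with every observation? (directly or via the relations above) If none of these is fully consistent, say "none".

D

Checking each candidate against the observations:
(A) MAC flapping — fails on CPU on switch high, throughput capped below line rate, interface resets, TTL-expired ICMP seen (predicts CPU on switch normal, not CPU on switch high)
(B) spanning-tree reconvergence — does not account for TTL-expired ICMP seen
(C) asymmetric routing — CPU on switch high -; throughput capped below line rate -; interface resets -; TTL-expired ICMP seen +; latency up +
(D) QoS misclassification — CPU on switch high +; throughput capped below line rate + (via interface resets → throughput capped below line rate); interface resets +; TTL-expired ICMP seen +; latency up +
(E) ARP table overflow — CPU on switch high +; throughput capped below line rate +; interface resets -; TTL-expired ICMP seen +; latency up +
(D) is the only candidate with no mismatches.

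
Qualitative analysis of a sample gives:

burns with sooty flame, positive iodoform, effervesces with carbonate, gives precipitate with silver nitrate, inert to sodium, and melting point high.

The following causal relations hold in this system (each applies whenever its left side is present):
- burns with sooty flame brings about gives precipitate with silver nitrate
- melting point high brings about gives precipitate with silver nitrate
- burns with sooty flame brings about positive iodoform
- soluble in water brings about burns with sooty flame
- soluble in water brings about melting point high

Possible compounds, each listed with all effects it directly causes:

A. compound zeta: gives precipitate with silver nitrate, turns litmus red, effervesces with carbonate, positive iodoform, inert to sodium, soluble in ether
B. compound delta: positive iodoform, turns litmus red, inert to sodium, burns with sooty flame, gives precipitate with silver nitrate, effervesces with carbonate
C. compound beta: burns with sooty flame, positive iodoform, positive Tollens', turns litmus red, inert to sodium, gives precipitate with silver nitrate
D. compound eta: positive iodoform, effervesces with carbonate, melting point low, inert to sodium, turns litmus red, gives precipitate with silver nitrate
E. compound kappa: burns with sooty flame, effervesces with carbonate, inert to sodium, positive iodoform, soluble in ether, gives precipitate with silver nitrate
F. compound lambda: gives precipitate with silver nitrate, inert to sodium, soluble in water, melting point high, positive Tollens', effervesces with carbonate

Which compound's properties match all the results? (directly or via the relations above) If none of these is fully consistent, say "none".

For each candidate, compare predicted effects to what was observed:
(A) compound zeta — burns with sooty flame -; positive iodoform +; effervesces with carbonate +; gives precipitate with silver nitrate +; inert to sodium +; melting point high -
(B) compound delta — burns with sooty flame +; positive iodoform +; effervesces with carbonate +; gives precipitate with silver nitrate +; inert to sodium +; melting point high -
(C) compound beta — does not account for effervesces with carbonate, melting point high
(D) compound eta — burns with sooty flame -; positive iodoform +; effervesces with carbonate +; gives precipitate with silver nitrate +; inert to sodium +; melting point high -
(E) compound kappa — burns with sooty flame +; positive iodoform +; effervesces with carbonate +; gives precipitate with silver nitrate +; inert to sodium +; melting point high -
(F) compound lambda — accounts for every observation (burns with sooty flame via soluble in water → burns with sooty flame)
Only (F) is consistent with every observation.

F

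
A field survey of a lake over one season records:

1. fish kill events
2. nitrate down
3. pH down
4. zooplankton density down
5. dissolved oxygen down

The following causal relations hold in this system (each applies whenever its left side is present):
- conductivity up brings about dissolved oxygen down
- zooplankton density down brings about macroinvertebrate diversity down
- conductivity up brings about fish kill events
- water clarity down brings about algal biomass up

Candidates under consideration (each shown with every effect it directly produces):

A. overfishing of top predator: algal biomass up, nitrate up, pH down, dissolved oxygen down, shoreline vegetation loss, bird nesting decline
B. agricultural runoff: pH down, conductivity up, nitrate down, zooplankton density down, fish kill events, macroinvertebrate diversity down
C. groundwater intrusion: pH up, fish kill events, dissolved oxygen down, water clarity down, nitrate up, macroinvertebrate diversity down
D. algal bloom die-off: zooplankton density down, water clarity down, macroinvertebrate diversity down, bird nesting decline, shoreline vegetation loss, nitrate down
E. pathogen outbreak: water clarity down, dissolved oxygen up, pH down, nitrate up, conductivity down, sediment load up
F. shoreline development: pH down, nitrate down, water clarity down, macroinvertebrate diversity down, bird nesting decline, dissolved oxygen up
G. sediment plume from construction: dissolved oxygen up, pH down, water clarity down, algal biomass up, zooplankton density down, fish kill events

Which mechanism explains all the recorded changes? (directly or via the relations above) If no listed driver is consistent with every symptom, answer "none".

Testing each hypothesis:
(A) overfishing of top predator — fails on fish kill events, nitrate down, zooplankton density down (predicts nitrate up, not nitrate down)
(B) agricultural runoff — accounts for every observation (dissolved oxygen down through conductivity up → dissolved oxygen down)
(C) groundwater intrusion — fails on nitrate down, pH down, zooplankton density down (predicts nitrate up, not nitrate down; predicts pH up, not pH down)
(D) algal bloom die-off — does not account for fish kill events, pH down, dissolved oxygen down
(E) pathogen outbreak — fish kill events NO; nitrate down NO; pH down yes; zooplankton density down NO; dissolved oxygen down NO
(F) shoreline development — fails on fish kill events, zooplankton density down, dissolved oxygen down (predicts dissolved oxygen up, not dissolved oxygen down)
(G) sediment plume from construction — fish kill events yes; nitrate down NO; pH down yes; zooplankton density down yes; dissolved oxygen down NO
(B) is the only candidate with no mismatches.

B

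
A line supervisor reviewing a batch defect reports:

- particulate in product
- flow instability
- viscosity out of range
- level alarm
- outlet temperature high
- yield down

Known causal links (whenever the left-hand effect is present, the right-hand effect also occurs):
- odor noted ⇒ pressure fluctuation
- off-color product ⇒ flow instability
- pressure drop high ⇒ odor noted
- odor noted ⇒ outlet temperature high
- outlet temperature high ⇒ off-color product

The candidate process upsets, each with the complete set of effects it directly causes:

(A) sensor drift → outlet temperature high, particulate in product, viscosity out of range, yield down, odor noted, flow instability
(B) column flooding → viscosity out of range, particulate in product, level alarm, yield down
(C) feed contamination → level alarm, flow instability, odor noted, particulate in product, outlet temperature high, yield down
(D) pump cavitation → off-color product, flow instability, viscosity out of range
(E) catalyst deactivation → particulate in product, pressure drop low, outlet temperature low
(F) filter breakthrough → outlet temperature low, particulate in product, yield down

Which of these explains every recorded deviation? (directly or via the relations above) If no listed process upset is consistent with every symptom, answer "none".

Checking each candidate against the observations:
(A) sensor drift — particulate in product ✓; flow instability ✓; viscosity out of range ✓; level alarm ✗; outlet temperature high ✓; yield down ✓
(B) column flooding — particulate in product ✓; flow instability ✗; viscosity out of range ✓; level alarm ✓; outlet temperature high ✗; yield down ✓
(C) feed contamination — particulate in product ✓; flow instability ✓; viscosity out of range ✗; level alarm ✓; outlet temperature high ✓; yield down ✓
(D) pump cavitation — does not account for particulate in product, level alarm, outlet temperature high, yield down
(E) catalyst deactivation — particulate in product ✓; flow instability ✗; viscosity out of range ✗; level alarm ✗; outlet temperature high ✗; yield down ✗
(F) filter breakthrough — particulate in product ✓; flow instability ✗; viscosity out of range ✗; level alarm ✗; outlet temperature high ✗; yield down ✓
Every candidate fails on at least one observation.

none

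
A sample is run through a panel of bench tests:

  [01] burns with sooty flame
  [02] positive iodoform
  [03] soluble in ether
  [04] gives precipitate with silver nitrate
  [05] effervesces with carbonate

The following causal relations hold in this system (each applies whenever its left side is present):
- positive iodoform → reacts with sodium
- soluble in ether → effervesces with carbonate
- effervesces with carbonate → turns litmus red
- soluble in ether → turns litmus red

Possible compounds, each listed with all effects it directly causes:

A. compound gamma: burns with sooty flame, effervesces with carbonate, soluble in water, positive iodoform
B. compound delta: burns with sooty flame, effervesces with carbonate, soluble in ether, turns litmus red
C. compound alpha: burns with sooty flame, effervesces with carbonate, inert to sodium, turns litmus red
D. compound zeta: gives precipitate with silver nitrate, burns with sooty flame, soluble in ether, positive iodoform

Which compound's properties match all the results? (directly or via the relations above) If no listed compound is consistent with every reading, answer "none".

D

For each candidate, compare predicted effects to what was observed:
(A) compound gamma — burns with sooty flame ✓; positive iodoform ✓; soluble in ether ✗; gives precipitate with silver nitrate ✗; effervesces with carbonate ✓
(B) compound delta — burns with sooty flame ✓; positive iodoform ✗; soluble in ether ✓; gives precipitate with silver nitrate ✗; effervesces with carbonate ✓
(C) compound alpha — burns with sooty flame ✓; positive iodoform ✗; soluble in ether ✗; gives precipitate with silver nitrate ✗; effervesces with carbonate ✓
(D) compound zeta — burns with sooty flame ✓; positive iodoform ✓; soluble in ether ✓; gives precipitate with silver nitrate ✓; effervesces with carbonate ✓ (via soluble in ether → effervesces with carbonate)
Only (D) is consistent with every observation.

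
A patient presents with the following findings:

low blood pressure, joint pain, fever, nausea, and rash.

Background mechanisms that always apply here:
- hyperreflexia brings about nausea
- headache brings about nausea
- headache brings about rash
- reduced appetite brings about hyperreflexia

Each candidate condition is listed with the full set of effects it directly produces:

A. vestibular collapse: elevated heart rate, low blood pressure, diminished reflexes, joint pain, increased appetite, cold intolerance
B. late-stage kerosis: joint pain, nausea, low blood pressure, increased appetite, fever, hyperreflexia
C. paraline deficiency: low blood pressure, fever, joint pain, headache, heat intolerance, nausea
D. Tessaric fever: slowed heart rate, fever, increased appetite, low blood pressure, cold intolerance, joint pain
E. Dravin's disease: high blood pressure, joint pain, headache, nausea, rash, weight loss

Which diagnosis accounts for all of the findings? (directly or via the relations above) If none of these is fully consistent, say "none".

C

Per-candidate check:
(A) vestibular collapse — does not account for fever, nausea, rash
(B) late-stage kerosis — low blood pressure yes; joint pain yes; fever yes; nausea yes; rash NO
(C) paraline deficiency — accounts for every observation (rash through headache → rash)
(D) Tessaric fever — low blood pressure yes; joint pain yes; fever yes; nausea NO; rash NO
(E) Dravin's disease — fails on low blood pressure, fever (predicts high blood pressure, not low blood pressure)
(C) is the only candidate with no mismatches.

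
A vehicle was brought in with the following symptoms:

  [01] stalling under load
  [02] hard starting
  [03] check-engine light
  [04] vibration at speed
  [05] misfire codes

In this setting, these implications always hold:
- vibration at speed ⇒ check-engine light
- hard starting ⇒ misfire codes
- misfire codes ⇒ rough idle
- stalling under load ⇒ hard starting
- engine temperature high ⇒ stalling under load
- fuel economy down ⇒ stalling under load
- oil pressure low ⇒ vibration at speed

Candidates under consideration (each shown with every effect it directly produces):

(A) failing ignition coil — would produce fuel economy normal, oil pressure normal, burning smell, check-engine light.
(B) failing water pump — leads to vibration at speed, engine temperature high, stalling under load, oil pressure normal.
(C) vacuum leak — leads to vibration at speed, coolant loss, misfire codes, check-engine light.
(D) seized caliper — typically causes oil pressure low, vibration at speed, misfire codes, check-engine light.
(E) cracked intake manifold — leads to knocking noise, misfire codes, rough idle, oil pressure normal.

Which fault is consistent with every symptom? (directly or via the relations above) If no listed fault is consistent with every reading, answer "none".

B

Per-candidate check:
(A) failing ignition coil — does not account for stalling under load, hard starting, vibration at speed, misfire codes
(B) failing water pump — stalling under load yes; hard starting yes (by stalling under load → hard starting); check-engine light yes (by vibration at speed → check-engine light); vibration at speed yes; misfire codes yes (by stalling under load → hard starting → misfire codes)
(C) vacuum leak — does not account for stalling under load, hard starting
(D) seized caliper — does not account for stalling under load, hard starting
(E) cracked intake manifold — does not account for stalling under load, hard starting, check-engine light, vibration at speed
Only (B) is consistent with every observation.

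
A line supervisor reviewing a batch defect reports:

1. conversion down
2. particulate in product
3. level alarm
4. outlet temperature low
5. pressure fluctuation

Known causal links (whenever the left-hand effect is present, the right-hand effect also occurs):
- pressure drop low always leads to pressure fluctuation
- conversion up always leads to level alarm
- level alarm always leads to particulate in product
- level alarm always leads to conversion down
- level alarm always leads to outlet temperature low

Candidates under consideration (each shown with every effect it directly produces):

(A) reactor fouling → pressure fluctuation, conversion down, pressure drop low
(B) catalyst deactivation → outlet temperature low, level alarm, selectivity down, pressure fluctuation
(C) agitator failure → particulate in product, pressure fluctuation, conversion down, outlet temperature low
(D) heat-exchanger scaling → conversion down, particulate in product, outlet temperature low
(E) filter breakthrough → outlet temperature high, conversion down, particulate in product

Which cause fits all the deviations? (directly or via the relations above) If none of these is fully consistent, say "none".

Per-candidate check:
(A) reactor fouling — conversion down +; particulate in product -; level alarm -; outlet temperature low -; pressure fluctuation +
(B) catalyst deactivation — conversion down + (via level alarm → conversion down); particulate in product + (via level alarm → particulate in product); level alarm +; outlet temperature low +; pressure fluctuation +
(C) agitator failure — conversion down +; particulate in product +; level alarm -; outlet temperature low +; pressure fluctuation +
(D) heat-exchanger scaling — does not account for level alarm, pressure fluctuation
(E) filter breakthrough — conversion down +; particulate in product +; level alarm -; outlet temperature low -; pressure fluctuation -
(B) is the only candidate with no mismatches.

B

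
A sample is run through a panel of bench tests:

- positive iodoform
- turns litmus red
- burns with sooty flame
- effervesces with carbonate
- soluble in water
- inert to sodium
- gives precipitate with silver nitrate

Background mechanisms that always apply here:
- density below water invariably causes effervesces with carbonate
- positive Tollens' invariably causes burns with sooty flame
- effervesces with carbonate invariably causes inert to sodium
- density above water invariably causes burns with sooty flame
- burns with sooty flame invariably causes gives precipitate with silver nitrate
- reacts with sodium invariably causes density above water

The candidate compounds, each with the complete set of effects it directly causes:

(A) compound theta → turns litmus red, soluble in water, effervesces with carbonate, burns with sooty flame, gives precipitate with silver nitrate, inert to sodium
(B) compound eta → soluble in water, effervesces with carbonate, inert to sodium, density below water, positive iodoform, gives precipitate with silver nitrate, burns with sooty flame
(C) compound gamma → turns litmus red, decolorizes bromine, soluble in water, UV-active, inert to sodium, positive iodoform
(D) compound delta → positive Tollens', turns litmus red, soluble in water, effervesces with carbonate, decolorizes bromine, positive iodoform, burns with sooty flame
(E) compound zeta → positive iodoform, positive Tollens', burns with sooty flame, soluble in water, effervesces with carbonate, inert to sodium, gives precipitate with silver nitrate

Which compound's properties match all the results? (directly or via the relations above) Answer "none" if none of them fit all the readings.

For each candidate, compare predicted effects to what was observed:
(A) compound theta — does not account for positive iodoform
(B) compound eta — positive iodoform +; turns litmus red -; burns with sooty flame +; effervesces with carbonate +; soluble in water +; inert to sodium +; gives precipitate with silver nitrate +
(C) compound gamma — positive iodoform +; turns litmus red +; burns with sooty flame -; effervesces with carbonate -; soluble in water +; inert to sodium +; gives precipitate with silver nitrate -
(D) compound delta — accounts for every observation (inert to sodium by effervesces with carbonate → inert to sodium)
(E) compound zeta — does not account for turns litmus red
(D) alone accounts for all the evidence.

D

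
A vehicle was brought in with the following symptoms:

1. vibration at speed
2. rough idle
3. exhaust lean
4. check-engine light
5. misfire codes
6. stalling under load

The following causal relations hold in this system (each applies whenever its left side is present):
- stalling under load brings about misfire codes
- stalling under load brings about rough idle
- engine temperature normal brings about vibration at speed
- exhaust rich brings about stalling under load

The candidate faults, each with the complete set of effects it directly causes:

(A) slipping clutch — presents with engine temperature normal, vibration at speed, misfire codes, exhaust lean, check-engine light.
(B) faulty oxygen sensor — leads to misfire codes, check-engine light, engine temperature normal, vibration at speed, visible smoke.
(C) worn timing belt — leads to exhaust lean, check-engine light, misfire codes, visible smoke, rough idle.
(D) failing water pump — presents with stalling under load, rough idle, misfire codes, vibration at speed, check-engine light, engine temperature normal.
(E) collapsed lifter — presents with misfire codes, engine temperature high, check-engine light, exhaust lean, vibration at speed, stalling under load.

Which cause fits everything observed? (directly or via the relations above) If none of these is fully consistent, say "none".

Testing each hypothesis:
(A) slipping clutch — does not account for rough idle, stalling under load
(B) faulty oxygen sensor — does not account for rough idle, exhaust lean, stalling under load
(C) worn timing belt — vibration at speed ✗; rough idle ✓; exhaust lean ✓; check-engine light ✓; misfire codes ✓; stalling under load ✗
(D) failing water pump — does not account for exhaust lean
(E) collapsed lifter — accounts for every observation (rough idle via stalling under load → rough idle)
(E) is the only candidate with no mismatches.

E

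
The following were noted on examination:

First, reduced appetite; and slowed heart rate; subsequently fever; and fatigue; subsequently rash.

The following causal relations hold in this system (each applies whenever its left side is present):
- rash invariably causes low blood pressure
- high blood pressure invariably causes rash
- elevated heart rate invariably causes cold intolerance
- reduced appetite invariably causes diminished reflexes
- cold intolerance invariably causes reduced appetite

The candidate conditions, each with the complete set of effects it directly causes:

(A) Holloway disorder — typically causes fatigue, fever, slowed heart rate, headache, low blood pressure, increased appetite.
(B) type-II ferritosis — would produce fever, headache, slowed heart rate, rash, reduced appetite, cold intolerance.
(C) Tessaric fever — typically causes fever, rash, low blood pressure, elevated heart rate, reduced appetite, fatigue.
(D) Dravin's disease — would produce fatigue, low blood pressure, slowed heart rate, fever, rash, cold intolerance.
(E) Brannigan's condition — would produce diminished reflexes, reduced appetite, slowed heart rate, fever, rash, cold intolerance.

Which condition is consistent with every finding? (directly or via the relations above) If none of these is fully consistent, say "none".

Per-candidate check:
(A) Holloway disorder — fails on reduced appetite, rash (predicts increased appetite, not reduced appetite)
(B) type-II ferritosis — does not account for fatigue
(C) Tessaric fever — fails on slowed heart rate (predicts elevated heart rate, not slowed heart rate)
(D) Dravin's disease — accounts for every observation (reduced appetite through cold intolerance → reduced appetite)
(E) Brannigan's condition — reduced appetite yes; slowed heart rate yes; fever yes; fatigue NO; rash yes
(D) is the only candidate with no mismatches.

D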